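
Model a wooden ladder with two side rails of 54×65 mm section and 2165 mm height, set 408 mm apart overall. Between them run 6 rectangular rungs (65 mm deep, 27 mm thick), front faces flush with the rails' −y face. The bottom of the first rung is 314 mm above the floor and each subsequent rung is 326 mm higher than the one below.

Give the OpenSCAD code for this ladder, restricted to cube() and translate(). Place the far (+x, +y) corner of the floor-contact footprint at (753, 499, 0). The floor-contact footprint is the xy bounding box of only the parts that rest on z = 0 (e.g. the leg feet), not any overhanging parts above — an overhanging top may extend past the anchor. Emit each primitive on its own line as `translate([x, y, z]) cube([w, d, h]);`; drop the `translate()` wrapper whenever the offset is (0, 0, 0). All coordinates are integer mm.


// rung span = 408 - 2*54 = 300
// rung[k] z = 314 + k*326
translate([345, 434, 0]) cube([54, 65, 2165]);
translate([699, 434, 0]) cube([54, 65, 2165]);
translate([399, 434, 314]) cube([300, 65, 27]);
translate([399, 434, 640]) cube([300, 65, 27]);
translate([399, 434, 966]) cube([300, 65, 27]);
translate([399, 434, 1292]) cube([300, 65, 27]);
translate([399, 434, 1618]) cube([300, 65, 27]);
translate([399, 434, 1944]) cube([300, 65, 27]);


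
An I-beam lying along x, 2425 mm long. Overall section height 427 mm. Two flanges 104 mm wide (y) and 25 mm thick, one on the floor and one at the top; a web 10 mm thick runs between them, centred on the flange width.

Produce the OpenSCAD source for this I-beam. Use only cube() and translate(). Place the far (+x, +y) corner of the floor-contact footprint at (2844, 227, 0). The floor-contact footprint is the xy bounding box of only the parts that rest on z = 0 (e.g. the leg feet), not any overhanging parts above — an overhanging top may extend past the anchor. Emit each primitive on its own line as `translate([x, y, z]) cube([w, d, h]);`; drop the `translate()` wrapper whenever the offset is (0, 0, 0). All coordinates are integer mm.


translate([419, 123, 0]) cube([2425, 104, 25]);
translate([419, 170, 25]) cube([2425, 10, 377]);
translate([419, 123, 402]) cube([2425, 104, 25]);


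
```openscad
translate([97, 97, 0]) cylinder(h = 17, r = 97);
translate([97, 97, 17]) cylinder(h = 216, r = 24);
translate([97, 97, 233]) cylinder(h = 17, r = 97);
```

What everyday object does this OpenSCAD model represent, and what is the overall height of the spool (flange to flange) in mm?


A spool. The overall height is 250 mm.

Three coaxial cylinders, large–small–large — a spool. Two 17 mm flanges and a 216 mm core give 17 + 216 + 17 = 250 mm.


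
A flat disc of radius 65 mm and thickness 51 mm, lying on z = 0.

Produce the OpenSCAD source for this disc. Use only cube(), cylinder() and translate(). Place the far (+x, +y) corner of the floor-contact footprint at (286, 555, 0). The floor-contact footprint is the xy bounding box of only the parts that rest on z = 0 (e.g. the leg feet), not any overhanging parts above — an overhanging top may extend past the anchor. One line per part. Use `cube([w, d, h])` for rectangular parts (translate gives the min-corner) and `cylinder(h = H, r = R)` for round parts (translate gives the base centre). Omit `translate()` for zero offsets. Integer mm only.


translate([221, 490, 0]) cylinder(h = 51, r = 65);


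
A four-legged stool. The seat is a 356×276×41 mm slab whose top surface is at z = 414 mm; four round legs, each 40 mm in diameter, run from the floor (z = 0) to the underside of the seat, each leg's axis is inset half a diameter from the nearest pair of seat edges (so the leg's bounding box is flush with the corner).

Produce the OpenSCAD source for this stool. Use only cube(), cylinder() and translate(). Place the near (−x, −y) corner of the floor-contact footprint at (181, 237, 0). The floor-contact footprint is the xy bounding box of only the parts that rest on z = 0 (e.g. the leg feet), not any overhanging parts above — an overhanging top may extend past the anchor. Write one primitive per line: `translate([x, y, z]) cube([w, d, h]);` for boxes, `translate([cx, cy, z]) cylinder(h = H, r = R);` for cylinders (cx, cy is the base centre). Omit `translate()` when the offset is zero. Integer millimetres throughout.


translate([181, 237, 373]) cube([356, 276, 41]);
translate([201, 257, 0]) cylinder(h = 373, r = 20);
translate([517, 257, 0]) cylinder(h = 373, r = 20);
translate([201, 493, 0]) cylinder(h = 373, r = 20);
translate([517, 493, 0]) cylinder(h = 373, r = 20);


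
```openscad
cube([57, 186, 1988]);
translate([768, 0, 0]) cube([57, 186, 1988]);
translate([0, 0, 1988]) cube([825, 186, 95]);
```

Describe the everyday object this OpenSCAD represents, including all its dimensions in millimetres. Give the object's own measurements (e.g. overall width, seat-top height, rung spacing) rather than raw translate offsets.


A door frame. The clear opening is 711 mm wide and 1988 mm high. Two 57 mm wide jambs, 186 mm deep, stand either side of the opening from the floor to the top of the opening. A 95 mm thick head sits across the top of both jambs, spanning the full outside width of the frame.


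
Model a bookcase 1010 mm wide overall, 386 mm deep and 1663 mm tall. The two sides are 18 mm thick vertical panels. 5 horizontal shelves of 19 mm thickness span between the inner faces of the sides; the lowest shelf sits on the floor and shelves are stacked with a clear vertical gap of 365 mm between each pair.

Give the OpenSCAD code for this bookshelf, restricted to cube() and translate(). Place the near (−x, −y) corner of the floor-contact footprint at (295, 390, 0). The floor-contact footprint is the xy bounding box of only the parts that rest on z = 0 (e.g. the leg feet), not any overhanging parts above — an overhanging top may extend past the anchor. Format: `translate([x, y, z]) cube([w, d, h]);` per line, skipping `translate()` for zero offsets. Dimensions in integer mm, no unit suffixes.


translate([295, 390, 0]) cube([18, 386, 1663]);
translate([1287, 390, 0]) cube([18, 386, 1663]);
translate([313, 390, 0]) cube([974, 386, 19]);
translate([313, 390, 384]) cube([974, 386, 19]);
translate([313, 390, 768]) cube([974, 386, 19]);
translate([313, 390, 1152]) cube([974, 386, 19]);
translate([313, 390, 1536]) cube([974, 386, 19]);


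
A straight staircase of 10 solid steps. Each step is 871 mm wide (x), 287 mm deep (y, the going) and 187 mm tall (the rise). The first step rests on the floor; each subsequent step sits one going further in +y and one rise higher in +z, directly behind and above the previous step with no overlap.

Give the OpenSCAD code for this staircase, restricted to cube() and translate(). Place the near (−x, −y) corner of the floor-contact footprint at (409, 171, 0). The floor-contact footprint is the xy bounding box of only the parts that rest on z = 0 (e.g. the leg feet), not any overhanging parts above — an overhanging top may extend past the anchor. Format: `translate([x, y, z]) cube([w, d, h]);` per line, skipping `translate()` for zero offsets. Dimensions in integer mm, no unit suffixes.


translate([409, 171, 0]) cube([871, 287, 187]);
translate([409, 458, 187]) cube([871, 287, 187]);
translate([409, 745, 374]) cube([871, 287, 187]);
translate([409, 1032, 561]) cube([871, 287, 187]);
translate([409, 1319, 748]) cube([871, 287, 187]);
translate([409, 1606, 935]) cube([871, 287, 187]);
translate([409, 1893, 1122]) cube([871, 287, 187]);
translate([409, 2180, 1309]) cube([871, 287, 187]);
translate([409, 2467, 1496]) cube([871, 287, 187]);
translate([409, 2754, 1683]) cube([871, 287, 187]);


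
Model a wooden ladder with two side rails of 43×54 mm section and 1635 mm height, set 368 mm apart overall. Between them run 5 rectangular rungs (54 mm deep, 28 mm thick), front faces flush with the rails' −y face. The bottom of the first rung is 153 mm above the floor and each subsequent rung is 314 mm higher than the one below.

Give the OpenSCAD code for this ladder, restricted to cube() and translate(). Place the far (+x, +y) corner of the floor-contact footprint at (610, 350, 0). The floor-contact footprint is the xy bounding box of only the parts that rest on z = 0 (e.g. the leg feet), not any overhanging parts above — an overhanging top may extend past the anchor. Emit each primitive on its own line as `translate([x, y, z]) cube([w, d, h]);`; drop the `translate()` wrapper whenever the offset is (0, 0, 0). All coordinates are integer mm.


translate([242, 296, 0]) cube([43, 54, 1635]);
translate([567, 296, 0]) cube([43, 54, 1635]);
translate([285, 296, 153]) cube([282, 54, 28]);
translate([285, 296, 467]) cube([282, 54, 28]);
translate([285, 296, 781]) cube([282, 54, 28]);
translate([285, 296, 1095]) cube([282, 54, 28]);
translate([285, 296, 1409]) cube([282, 54, 28]);


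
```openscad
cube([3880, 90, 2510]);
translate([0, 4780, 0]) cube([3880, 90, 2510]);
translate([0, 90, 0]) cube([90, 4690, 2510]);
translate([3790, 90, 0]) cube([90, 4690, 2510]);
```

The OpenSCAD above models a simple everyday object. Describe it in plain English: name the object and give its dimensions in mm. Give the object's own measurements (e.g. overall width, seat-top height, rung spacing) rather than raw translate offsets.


The wall frame of a small rectangular building: four walls, each 2510 mm tall and 90 mm thick, enclosing a footprint 3880 mm (x) by 4870 mm (y) outside-to-outside, with no floor or roof. The front and back walls (the −y and +y sides) span the full width; the two side walls fit between them.


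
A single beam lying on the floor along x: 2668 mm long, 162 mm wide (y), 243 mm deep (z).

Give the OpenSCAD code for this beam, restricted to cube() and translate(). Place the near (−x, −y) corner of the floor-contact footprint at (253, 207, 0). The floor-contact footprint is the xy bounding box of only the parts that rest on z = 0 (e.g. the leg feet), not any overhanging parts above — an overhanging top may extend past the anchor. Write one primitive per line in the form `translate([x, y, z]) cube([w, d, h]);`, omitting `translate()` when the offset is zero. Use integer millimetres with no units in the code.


translate([253, 207, 0]) cube([2668, 162, 243]);


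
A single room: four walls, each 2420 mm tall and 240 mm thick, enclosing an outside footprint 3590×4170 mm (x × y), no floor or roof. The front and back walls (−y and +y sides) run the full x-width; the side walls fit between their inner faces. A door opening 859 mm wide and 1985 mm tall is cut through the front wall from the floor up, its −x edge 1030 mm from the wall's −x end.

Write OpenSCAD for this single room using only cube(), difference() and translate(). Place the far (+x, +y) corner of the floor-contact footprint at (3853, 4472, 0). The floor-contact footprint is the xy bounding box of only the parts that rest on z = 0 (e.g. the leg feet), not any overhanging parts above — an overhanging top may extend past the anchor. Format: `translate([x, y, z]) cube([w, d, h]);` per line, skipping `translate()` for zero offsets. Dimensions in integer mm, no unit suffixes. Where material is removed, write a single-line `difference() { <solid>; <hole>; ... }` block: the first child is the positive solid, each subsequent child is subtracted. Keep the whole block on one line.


difference() { translate([263, 302, 0]) cube([3590, 240, 2420]); translate([1293, 302, 0]) cube([859, 240, 1985]); }
translate([263, 4232, 0]) cube([3590, 240, 2420]);
translate([263, 542, 0]) cube([240, 3690, 2420]);
translate([3613, 542, 0]) cube([240, 3690, 2420]);


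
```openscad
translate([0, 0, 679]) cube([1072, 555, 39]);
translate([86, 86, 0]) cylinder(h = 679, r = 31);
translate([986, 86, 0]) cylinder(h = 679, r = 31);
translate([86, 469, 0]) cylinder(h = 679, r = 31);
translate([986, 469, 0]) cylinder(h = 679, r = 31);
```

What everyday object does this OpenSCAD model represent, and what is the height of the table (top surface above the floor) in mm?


A table. The table height is 718 mm.

A 1072×555×39 slab sits at z = 679 on four Ø62 mm round legs — a table. The top surface is at 679 + 39 = 718 mm.


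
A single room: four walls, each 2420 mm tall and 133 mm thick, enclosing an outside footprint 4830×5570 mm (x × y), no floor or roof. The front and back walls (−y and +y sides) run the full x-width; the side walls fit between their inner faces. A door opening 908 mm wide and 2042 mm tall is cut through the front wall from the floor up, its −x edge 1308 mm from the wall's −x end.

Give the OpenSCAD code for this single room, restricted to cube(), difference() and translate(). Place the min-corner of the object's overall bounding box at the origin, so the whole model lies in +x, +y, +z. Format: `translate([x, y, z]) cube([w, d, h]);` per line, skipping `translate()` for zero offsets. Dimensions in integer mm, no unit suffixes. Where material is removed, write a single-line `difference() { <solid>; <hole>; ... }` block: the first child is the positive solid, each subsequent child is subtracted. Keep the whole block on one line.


difference() { cube([4830, 133, 2420]); translate([1308, 0, 0]) cube([908, 133, 2042]); }
translate([0, 5437, 0]) cube([4830, 133, 2420]);
translate([0, 133, 0]) cube([133, 5304, 2420]);
translate([4697, 133, 0]) cube([133, 5304, 2420]);


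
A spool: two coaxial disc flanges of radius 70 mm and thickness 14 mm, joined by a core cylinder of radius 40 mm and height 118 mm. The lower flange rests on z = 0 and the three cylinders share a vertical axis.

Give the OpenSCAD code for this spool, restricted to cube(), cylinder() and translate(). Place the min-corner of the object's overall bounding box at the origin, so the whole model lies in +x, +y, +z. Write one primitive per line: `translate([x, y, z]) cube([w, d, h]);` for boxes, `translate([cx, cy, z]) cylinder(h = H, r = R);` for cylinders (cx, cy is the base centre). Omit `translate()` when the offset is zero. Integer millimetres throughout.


translate([70, 70, 0]) cylinder(h = 14, r = 70);
translate([70, 70, 14]) cylinder(h = 118, r = 40);
translate([70, 70, 132]) cylinder(h = 14, r = 70);


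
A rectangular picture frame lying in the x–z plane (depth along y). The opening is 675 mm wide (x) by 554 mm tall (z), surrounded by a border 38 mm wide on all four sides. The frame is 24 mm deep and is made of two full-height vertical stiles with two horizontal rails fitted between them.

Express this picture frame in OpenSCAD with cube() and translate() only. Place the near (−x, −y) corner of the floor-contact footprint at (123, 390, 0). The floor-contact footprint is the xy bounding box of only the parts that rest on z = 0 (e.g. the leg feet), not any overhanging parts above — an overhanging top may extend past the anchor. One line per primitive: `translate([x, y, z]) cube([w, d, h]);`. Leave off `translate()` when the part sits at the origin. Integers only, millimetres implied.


translate([123, 390, 0]) cube([38, 24, 630]);
translate([836, 390, 0]) cube([38, 24, 630]);
translate([161, 390, 0]) cube([675, 24, 38]);
translate([161, 390, 592]) cube([675, 24, 38]);


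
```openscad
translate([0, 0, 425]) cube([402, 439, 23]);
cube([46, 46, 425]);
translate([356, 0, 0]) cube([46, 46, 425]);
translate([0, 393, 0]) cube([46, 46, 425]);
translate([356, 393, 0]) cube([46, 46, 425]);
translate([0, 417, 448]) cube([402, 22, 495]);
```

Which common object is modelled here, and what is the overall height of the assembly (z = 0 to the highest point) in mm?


A chair. The overall height is 943 mm.

A slab on four corner posts with a tall panel at the back — a chair. The seat slab sits at z = 425 with thickness 23, and the 495 mm backrest starts at the seat top, so the overall height is 425 + 23 + 495 = 943 mm.


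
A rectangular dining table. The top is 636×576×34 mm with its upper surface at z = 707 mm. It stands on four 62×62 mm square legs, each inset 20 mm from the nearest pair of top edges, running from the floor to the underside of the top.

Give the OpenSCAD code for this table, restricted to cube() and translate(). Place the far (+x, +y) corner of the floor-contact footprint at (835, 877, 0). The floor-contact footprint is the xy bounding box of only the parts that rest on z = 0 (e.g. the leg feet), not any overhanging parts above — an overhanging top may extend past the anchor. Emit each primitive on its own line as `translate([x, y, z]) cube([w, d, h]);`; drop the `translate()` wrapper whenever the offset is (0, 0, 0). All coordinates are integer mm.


translate([219, 321, 673]) cube([636, 576, 34]);
translate([239, 341, 0]) cube([62, 62, 673]);
translate([773, 341, 0]) cube([62, 62, 673]);
translate([239, 815, 0]) cube([62, 62, 673]);
translate([773, 815, 0]) cube([62, 62, 673]);


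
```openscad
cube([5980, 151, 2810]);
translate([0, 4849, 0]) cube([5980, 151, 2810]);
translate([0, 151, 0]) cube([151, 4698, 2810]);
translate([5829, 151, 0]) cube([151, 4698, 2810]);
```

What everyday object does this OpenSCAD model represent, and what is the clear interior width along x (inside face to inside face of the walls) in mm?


A house (or room) frame. The interior width is 5678 mm.

Four 2810 mm walls enclosing a rectangle with no floor or roof — a room or house frame. Outside width is 5980 mm and wall thickness is 151 mm, so the interior width is 5980 − 2 × 151 = 5678 mm.


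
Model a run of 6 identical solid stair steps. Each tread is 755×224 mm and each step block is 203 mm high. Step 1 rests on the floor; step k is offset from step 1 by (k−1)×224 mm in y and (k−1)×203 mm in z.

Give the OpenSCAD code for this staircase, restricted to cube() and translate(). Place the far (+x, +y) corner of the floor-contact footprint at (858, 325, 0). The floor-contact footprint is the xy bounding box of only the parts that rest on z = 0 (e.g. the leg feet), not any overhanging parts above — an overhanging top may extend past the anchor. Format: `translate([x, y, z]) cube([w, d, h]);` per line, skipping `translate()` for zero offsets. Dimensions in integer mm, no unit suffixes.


translate([103, 101, 0]) cube([755, 224, 203]);
translate([103, 325, 203]) cube([755, 224, 203]);
translate([103, 549, 406]) cube([755, 224, 203]);
translate([103, 773, 609]) cube([755, 224, 203]);
translate([103, 997, 812]) cube([755, 224, 203]);
translate([103, 1221, 1015]) cube([755, 224, 203]);


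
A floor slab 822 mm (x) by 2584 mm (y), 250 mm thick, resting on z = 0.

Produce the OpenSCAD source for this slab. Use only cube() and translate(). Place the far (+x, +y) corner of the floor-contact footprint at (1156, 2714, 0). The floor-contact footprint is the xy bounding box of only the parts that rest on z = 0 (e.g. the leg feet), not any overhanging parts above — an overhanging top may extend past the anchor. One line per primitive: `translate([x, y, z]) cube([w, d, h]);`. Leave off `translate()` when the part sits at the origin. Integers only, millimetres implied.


translate([334, 130, 0]) cube([822, 2584, 250]);


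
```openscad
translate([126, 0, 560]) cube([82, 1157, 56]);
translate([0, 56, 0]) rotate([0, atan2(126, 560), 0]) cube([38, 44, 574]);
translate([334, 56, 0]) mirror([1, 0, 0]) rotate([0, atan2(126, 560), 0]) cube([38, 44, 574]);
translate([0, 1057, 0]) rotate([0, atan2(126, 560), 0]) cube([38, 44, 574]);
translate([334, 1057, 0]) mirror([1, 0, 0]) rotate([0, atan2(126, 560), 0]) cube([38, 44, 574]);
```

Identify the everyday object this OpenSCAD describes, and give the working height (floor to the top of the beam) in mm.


A sawhorse. The overall height is 616 mm.

A beam across two mirrored pairs of raked legs — a sawhorse. The beam's underside is at z = 560 (matching the legs' vertical rise in atan2(126, 560)) and the beam is 56 mm tall, so its top is at 560 + 56 = 616 mm. The raked legs top out at the beam's underside, so that is the highest point.


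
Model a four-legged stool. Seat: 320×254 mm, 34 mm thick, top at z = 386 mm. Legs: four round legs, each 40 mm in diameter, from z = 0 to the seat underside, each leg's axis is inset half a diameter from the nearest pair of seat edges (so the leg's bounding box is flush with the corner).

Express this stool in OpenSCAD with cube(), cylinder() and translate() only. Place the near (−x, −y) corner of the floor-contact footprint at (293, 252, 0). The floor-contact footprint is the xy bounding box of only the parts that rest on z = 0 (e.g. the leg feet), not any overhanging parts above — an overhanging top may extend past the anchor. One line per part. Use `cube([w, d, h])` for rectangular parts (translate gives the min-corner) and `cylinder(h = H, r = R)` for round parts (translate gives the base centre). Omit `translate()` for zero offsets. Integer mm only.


translate([293, 252, 352]) cube([320, 254, 34]);
translate([313, 272, 0]) cylinder(h = 352, r = 20);
translate([593, 272, 0]) cylinder(h = 352, r = 20);
translate([313, 486, 0]) cylinder(h = 352, r = 20);
translate([593, 486, 0]) cylinder(h = 352, r = 20);


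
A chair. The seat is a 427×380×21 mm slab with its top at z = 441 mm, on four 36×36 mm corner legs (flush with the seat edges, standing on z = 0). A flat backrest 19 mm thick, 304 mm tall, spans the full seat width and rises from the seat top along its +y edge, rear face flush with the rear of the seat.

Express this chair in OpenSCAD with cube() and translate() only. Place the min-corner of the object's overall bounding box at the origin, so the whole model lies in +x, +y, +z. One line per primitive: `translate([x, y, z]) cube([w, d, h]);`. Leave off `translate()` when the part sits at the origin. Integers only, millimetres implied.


translate([0, 0, 420]) cube([427, 380, 21]);
cube([36, 36, 420]);
translate([391, 0, 0]) cube([36, 36, 420]);
translate([0, 344, 0]) cube([36, 36, 420]);
translate([391, 344, 0]) cube([36, 36, 420]);
translate([0, 361, 441]) cube([427, 19, 304]);


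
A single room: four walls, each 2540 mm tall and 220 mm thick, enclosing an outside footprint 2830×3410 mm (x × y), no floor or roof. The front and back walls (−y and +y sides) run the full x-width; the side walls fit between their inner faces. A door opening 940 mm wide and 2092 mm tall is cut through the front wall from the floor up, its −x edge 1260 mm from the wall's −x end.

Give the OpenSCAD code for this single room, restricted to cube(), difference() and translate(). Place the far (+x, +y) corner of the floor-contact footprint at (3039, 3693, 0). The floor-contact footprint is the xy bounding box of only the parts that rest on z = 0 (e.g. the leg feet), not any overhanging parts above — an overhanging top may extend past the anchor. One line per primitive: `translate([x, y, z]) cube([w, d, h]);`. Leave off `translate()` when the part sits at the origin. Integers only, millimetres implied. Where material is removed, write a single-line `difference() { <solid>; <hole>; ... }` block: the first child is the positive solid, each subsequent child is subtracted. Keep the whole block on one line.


difference() { translate([209, 283, 0]) cube([2830, 220, 2540]); translate([1469, 283, 0]) cube([940, 220, 2092]); }
translate([209, 3473, 0]) cube([2830, 220, 2540]);
translate([209, 503, 0]) cube([220, 2970, 2540]);
translate([2819, 503, 0]) cube([220, 2970, 2540]);


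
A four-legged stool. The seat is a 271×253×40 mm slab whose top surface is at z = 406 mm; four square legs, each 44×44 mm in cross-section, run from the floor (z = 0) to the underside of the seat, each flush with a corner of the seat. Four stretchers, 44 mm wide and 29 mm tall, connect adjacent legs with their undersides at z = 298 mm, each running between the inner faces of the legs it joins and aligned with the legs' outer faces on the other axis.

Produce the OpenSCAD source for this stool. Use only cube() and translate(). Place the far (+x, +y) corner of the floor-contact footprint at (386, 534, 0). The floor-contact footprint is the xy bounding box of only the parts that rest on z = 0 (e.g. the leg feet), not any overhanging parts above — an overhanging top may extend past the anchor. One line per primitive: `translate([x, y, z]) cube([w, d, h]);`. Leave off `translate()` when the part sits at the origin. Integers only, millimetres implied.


// leg_h = 406 - 40 = 366
// stretcher span = 271 - 2*44 = 183
translate([115, 281, 366]) cube([271, 253, 40]);
translate([115, 281, 0]) cube([44, 44, 366]);
translate([342, 281, 0]) cube([44, 44, 366]);
translate([115, 490, 0]) cube([44, 44, 366]);
translate([342, 490, 0]) cube([44, 44, 366]);
translate([159, 281, 298]) cube([183, 44, 29]);
translate([159, 490, 298]) cube([183, 44, 29]);
translate([115, 325, 298]) cube([44, 165, 29]);
translate([342, 325, 298]) cube([44, 165, 29]);


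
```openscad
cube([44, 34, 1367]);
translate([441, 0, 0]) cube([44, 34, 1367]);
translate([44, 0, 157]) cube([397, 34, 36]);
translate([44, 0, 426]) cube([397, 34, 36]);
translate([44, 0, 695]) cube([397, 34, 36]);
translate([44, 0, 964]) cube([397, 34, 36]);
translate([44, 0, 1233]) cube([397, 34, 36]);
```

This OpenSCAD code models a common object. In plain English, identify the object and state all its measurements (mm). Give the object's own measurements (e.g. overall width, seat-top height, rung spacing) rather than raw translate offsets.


A straight ladder. Two 44×34 mm vertical rails, 1367 mm tall, stand 485 mm apart (outside-to-outside) with their front faces coplanar on the −y side. 5 rungs, each 34 mm deep and 36 mm tall, span between the inner faces of the rails, front faces flush with the rails. The lowest rung's underside is at z = 157 mm and rungs are spaced 269 mm apart (underside to underside).


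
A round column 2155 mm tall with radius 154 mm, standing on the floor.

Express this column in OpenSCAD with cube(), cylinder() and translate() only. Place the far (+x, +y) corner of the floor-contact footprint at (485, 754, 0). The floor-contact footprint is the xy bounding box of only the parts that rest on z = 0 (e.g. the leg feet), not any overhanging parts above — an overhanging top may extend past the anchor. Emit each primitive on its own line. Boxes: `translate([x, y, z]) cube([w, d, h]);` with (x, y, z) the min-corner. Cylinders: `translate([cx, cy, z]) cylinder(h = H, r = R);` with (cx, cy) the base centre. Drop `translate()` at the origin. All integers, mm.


translate([331, 600, 0]) cylinder(h = 2155, r = 154);


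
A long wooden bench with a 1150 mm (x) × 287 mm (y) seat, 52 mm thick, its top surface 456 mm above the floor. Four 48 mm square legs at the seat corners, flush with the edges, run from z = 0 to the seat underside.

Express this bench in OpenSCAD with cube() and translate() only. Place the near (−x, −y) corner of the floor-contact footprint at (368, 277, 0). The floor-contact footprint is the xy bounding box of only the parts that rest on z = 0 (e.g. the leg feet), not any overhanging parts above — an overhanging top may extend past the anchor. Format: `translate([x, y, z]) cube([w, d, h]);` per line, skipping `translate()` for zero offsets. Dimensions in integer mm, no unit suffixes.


translate([368, 277, 404]) cube([1150, 287, 52]);
translate([368, 277, 0]) cube([48, 48, 404]);
translate([368, 516, 0]) cube([48, 48, 404]);
translate([1470, 277, 0]) cube([48, 48, 404]);
translate([1470, 516, 0]) cube([48, 48, 404]);


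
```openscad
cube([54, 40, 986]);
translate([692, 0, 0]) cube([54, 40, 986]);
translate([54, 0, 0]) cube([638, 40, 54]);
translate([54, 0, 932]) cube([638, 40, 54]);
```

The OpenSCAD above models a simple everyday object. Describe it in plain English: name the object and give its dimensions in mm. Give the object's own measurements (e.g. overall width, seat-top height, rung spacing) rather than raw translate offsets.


A rectangular picture frame lying in the x–z plane (depth along y). The opening is 638 mm wide (x) by 878 mm tall (z), surrounded by a border 54 mm wide on all four sides. The frame is 40 mm deep and is made of two full-height vertical stiles with two horizontal rails fitted between them.


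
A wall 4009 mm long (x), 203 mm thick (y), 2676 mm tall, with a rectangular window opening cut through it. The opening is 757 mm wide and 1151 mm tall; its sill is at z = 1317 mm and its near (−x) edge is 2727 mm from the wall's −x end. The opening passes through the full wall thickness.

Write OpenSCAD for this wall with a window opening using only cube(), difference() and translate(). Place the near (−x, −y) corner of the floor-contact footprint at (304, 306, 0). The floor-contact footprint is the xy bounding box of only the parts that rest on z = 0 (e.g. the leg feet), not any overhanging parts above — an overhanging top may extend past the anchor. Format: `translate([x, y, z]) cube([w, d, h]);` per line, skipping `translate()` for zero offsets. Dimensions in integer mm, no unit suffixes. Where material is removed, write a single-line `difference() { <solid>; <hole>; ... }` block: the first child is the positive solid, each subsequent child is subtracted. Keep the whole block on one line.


difference() { translate([304, 306, 0]) cube([4009, 203, 2676]); translate([3031, 306, 1317]) cube([757, 203, 1151]); }


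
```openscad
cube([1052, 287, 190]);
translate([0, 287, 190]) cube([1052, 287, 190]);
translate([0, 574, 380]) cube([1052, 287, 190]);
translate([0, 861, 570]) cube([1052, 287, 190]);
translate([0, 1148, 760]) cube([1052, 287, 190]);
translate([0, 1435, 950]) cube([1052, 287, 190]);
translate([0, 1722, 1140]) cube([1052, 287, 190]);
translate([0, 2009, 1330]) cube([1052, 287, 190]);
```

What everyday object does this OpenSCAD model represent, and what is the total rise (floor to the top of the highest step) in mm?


A staircase. The total rise is 1520 mm.

8 identical blocks, each offset up and back from the previous — a staircase. Each step is 190 mm tall and there are 8 of them, so the total rise is 8 × 190 = 1520 mm.


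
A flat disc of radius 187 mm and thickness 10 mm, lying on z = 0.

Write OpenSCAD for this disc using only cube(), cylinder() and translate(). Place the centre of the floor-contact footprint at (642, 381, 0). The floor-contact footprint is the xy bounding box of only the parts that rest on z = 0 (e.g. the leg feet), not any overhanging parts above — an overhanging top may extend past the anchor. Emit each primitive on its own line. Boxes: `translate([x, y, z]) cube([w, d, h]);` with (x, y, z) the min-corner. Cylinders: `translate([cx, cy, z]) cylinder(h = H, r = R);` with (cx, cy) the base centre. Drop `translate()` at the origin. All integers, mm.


translate([642, 381, 0]) cylinder(h = 10, r = 187);


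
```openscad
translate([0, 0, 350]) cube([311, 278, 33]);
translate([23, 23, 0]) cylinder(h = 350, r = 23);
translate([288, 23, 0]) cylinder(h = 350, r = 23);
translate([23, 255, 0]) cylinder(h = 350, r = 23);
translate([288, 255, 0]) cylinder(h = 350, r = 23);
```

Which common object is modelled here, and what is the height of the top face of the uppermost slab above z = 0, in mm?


A stool. The seat height is 383 mm.

A 311×278×33 slab at z = 350 on four corner cylinders — a stool. The seat top is 350 + 33 = 383 mm.


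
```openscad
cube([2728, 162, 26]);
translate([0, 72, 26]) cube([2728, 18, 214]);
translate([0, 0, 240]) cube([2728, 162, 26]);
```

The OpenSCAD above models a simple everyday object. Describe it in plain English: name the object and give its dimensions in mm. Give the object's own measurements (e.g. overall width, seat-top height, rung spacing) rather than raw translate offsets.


An I-beam lying along x, 2728 mm long. Overall section height 266 mm. Two flanges 162 mm wide (y) and 26 mm thick, one on the floor and one at the top; a web 18 mm thick runs between them, centred on the flange width.


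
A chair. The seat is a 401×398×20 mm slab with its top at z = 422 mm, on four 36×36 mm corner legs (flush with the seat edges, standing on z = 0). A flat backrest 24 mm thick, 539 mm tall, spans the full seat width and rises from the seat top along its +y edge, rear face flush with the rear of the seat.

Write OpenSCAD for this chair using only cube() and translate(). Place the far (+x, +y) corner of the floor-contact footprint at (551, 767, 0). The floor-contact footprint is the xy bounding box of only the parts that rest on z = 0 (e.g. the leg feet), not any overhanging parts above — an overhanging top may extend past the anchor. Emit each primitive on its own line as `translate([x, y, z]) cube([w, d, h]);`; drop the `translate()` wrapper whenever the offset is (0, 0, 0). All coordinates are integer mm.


// leg_h = 422 - 20 = 402
translate([150, 369, 402]) cube([401, 398, 20]);
translate([150, 369, 0]) cube([36, 36, 402]);
translate([515, 369, 0]) cube([36, 36, 402]);
translate([150, 731, 0]) cube([36, 36, 402]);
translate([515, 731, 0]) cube([36, 36, 402]);
translate([150, 743, 422]) cube([401, 24, 539]);


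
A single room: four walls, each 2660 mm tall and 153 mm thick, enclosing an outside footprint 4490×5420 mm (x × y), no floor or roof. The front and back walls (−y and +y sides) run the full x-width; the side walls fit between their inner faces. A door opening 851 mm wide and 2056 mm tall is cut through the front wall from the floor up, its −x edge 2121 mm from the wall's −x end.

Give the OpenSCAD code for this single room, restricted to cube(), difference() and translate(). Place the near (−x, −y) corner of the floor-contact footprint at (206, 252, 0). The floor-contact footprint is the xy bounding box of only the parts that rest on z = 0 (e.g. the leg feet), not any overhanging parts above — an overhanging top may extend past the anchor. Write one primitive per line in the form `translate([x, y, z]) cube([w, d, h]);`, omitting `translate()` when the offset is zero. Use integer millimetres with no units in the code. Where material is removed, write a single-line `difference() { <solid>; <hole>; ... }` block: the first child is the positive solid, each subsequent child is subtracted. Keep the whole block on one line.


difference() { translate([206, 252, 0]) cube([4490, 153, 2660]); translate([2327, 252, 0]) cube([851, 153, 2056]); }
translate([206, 5519, 0]) cube([4490, 153, 2660]);
translate([206, 405, 0]) cube([153, 5114, 2660]);
translate([4543, 405, 0]) cube([153, 5114, 2660]);


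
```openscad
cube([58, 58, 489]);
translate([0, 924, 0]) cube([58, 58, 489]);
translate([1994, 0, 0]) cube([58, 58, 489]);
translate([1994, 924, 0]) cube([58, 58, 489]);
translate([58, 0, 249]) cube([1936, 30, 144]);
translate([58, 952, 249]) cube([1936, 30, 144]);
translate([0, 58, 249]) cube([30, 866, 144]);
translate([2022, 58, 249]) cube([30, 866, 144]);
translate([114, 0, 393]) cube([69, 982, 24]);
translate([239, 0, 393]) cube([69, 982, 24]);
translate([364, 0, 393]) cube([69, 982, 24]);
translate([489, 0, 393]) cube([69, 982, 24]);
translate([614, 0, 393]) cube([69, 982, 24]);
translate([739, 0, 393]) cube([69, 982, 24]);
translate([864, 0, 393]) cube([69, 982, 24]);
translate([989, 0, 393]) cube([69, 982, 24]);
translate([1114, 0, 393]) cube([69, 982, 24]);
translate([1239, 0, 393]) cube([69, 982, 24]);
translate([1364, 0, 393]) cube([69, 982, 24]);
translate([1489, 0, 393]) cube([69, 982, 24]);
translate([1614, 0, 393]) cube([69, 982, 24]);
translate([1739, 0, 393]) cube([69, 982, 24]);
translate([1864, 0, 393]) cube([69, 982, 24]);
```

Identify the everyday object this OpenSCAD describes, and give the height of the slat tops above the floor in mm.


A bed frame. The slat-top height is 417 mm.

Four posts, four rails, and a row of slats — a bed frame. Slats sit on the rails at z = 249 + 144 = 393; with slat thickness 24, the top is 417 mm.


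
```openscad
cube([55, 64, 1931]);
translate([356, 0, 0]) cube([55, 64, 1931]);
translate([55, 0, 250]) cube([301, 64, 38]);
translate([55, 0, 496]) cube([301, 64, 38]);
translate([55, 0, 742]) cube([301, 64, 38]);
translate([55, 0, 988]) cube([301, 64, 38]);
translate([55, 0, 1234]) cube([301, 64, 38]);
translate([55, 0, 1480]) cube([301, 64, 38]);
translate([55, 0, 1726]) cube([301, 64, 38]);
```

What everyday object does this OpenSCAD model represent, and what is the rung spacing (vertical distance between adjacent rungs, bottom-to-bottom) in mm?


A ladder. The rung spacing is 246 mm.

Two tall 55×64 posts with 7 short bars between them — a ladder. Adjacent rungs sit at z = 250 and z = 496, so the spacing is 496 − 250 = 246 mm.


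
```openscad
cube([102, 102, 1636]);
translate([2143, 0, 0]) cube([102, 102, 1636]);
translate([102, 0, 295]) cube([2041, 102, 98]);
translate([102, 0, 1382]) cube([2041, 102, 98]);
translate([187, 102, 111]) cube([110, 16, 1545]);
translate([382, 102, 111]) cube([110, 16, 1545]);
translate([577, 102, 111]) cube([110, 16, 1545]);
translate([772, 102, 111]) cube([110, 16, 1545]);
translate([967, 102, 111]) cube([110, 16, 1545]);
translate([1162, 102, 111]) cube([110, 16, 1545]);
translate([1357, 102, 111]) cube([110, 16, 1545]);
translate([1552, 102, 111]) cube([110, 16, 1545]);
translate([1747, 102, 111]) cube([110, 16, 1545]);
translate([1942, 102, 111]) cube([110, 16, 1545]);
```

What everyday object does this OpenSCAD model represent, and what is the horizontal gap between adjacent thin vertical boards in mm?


A fence section. The picket gap is 85 mm.

Two posts, two rails, 10 pickets — a fence section. Span 2041 mm holds 10 pickets of 110 mm with 11 equal gaps: ⌊(2041 − 10·110) / 11⌋ = 85 mm.


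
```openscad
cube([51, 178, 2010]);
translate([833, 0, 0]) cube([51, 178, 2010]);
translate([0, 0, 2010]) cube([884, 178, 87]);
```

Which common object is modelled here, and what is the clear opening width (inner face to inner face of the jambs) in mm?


A door frame. The clear opening width is 782 mm.

Two 2010 mm tall posts with a header on top — a door frame. The left jamb is 51 mm wide at x = 0; the right jamb starts at x = 833. The clear opening is 833 − 51 = 782 mm.


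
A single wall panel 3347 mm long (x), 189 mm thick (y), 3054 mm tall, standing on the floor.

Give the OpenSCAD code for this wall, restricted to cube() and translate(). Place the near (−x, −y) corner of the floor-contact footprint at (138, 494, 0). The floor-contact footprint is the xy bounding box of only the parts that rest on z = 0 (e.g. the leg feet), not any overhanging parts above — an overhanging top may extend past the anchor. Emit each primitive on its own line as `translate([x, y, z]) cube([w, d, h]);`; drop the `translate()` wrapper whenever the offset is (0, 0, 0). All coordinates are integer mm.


translate([138, 494, 0]) cube([3347, 189, 3054]);


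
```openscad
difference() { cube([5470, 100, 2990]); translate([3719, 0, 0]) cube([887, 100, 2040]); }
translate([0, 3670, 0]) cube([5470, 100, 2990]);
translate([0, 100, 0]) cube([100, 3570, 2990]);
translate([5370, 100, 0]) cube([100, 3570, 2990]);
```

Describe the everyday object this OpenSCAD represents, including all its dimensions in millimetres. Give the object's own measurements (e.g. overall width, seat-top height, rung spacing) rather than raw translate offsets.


A single room: four walls, each 2990 mm tall and 100 mm thick, enclosing an outside footprint 5470×3770 mm (x × y), no floor or roof. The front and back walls (−y and +y sides) run the full x-width; the side walls fit between their inner faces. A door opening 887 mm wide and 2040 mm tall is cut through the front wall from the floor up, its −x edge 3719 mm from the wall's −x end.


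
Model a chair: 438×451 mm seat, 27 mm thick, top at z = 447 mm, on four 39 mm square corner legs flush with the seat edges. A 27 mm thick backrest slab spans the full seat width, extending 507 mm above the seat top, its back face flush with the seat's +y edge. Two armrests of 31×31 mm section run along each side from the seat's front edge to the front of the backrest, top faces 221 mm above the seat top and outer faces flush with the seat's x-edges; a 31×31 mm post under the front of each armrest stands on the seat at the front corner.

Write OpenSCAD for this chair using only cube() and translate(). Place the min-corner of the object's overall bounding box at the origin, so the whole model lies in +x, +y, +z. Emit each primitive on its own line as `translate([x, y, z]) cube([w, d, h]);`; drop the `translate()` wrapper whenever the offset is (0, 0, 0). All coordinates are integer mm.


translate([0, 0, 420]) cube([438, 451, 27]);
cube([39, 39, 420]);
translate([399, 0, 0]) cube([39, 39, 420]);
translate([0, 412, 0]) cube([39, 39, 420]);
translate([399, 412, 0]) cube([39, 39, 420]);
translate([0, 424, 447]) cube([438, 27, 507]);
translate([0, 0, 637]) cube([31, 424, 31]);
translate([407, 0, 637]) cube([31, 424, 31]);
translate([0, 0, 447]) cube([31, 31, 190]);
translate([407, 0, 447]) cube([31, 31, 190]);
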